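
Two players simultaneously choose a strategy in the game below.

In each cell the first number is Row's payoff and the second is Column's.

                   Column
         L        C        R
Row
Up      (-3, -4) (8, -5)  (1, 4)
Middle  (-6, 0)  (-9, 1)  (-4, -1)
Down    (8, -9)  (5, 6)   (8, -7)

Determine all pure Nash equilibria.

none

Row against L: payoffs -3, -6, 8 → best response Down.
Row against C: payoffs 8, -9, 5 → best response Up.
Row against R: payoffs 1, -4, 8 → best response Down.
Column against Up: payoffs -4, -5, 4 → best response R.
Column against Middle: payoffs 0, 1, -1 → best response C.
Column against Down: payoffs -9, 6, -7 → best response C.
No profile is a mutual best response for all players.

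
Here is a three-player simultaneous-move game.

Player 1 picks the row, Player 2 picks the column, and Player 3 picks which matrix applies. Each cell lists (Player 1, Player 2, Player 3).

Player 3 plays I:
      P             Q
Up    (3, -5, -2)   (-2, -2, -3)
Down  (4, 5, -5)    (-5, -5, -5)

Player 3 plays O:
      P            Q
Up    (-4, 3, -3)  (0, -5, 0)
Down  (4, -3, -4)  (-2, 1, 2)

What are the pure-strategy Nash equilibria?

This game has no pure Nash equilibrium.

Player 1 against (P, I): payoffs 3, 4 → best response Down.
Player 1 against (P, O): payoffs -4, 4 → best response Down.
Player 1 against (Q, I): payoffs -2, -5 → best response Up.
Player 1 against (Q, O): payoffs 0, -2 → best response Up.
Player 2 against (Up, I): payoffs -5, -2 → best response Q.
Player 2 against (Up, O): payoffs 3, -5 → best response P.
Player 2 against (Down, I): payoffs 5, -5 → best response P.
Player 2 against (Down, O): payoffs -3, 1 → best response Q.
Player 3 against (Up, P): payoffs -2, -3 → best response I.
Player 3 against (Up, Q): payoffs -3, 0 → best response O.
Player 3 against (Down, P): payoffs -5, -4 → best response O.
Player 3 against (Down, Q): payoffs -5, 2 → best response O.
No profile is a mutual best response for all players.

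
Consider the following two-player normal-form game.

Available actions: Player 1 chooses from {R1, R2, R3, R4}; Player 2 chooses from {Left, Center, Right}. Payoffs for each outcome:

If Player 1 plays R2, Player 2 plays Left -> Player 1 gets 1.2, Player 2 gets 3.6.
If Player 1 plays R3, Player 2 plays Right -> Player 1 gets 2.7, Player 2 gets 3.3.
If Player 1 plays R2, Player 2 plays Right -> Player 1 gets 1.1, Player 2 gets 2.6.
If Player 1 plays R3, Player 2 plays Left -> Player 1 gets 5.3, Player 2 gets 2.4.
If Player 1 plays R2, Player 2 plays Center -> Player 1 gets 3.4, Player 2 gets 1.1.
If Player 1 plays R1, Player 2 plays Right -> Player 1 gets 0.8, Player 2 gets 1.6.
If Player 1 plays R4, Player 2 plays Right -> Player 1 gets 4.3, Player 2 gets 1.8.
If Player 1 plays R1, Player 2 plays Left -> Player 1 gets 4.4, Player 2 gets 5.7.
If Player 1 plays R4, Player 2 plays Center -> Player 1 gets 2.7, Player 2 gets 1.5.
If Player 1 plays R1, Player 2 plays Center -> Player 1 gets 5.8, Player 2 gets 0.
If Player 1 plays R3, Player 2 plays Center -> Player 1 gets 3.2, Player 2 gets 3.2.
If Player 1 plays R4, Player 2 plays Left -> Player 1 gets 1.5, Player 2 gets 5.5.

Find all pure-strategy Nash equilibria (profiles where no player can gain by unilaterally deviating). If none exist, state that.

Player 1 against Left: payoffs 4.4, 1.2, 5.3, 1.5 → best response R3.
Player 1 against Center: payoffs 5.8, 3.4, 3.2, 2.7 → best response R1.
Player 1 against Right: payoffs 0.8, 1.1, 2.7, 4.3 → best response R4.
Player 2 against R1: payoffs 5.7, 0, 1.6 → best response Left.
Player 2 against R2: payoffs 3.6, 1.1, 2.6 → best response Left.
Player 2 against R3: payoffs 2.4, 3.2, 3.3 → best response Right.
Player 2 against R4: payoffs 5.5, 1.5, 1.8 → best response Left.
No profile is a mutual best response for all players.

none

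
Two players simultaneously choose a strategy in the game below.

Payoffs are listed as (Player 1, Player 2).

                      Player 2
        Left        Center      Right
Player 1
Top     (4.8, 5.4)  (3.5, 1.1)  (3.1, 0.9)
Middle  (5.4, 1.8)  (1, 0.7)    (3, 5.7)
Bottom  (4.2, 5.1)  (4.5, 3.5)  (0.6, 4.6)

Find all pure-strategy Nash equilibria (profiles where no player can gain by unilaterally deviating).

Check each profile: it is a Nash equilibrium iff no player can strictly gain by switching unilaterally.
(Top, Left): Player 1 can switch to Middle (4.8 → 5.4). Not NE.
(Top, Center): Player 1 can switch to Bottom (3.5 → 4.5). Not NE.
(Top, Right): Player 2 can switch to Left (0.9 → 5.4). Not NE.
(Middle, Left): Player 2 can switch to Right (1.8 → 5.7). Not NE.
(Middle, Center): Player 1 can switch to Top (1 → 3.5). Not NE.
(Middle, Right): Player 1 can switch to Top (3 → 3.1). Not NE.
(Bottom, Left): Player 1 can switch to Top (4.2 → 4.8). Not NE.
(Bottom, Center): Player 2 can switch to Left (3.5 → 5.1). Not NE.
(Bottom, Right): Player 1 can switch to Top (0.6 → 3.1). Not NE.

There is no pure-strategy Nash equilibrium.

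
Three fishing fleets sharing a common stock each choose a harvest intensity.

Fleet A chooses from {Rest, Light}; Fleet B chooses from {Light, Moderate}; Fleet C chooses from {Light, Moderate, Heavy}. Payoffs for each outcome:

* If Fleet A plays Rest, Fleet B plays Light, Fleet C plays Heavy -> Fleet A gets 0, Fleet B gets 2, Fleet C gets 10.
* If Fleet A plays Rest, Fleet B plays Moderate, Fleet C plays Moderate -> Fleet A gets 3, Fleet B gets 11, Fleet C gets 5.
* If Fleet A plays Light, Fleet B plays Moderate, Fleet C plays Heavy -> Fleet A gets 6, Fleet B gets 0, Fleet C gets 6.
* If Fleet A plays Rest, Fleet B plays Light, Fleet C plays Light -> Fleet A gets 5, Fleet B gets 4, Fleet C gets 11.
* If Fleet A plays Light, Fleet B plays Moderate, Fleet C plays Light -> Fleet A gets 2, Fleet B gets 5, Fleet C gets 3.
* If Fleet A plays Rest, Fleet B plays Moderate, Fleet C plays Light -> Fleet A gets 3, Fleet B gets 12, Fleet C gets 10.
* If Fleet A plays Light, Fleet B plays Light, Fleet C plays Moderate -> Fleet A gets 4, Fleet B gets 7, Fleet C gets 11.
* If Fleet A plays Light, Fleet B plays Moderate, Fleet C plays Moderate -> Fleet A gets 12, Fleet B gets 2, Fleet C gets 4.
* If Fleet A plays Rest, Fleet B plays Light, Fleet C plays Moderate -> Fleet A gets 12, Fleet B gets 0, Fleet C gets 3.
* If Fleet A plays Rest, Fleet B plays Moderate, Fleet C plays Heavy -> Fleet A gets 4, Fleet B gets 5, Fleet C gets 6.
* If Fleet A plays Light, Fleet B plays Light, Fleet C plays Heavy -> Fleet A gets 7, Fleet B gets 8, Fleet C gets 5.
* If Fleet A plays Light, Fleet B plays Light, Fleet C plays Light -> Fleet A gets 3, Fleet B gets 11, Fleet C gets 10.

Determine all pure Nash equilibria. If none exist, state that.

(Rest, Moderate, Light)

Fleet A against (Light, Light): payoffs 5, 3 → best response Rest.
Fleet A against (Light, Moderate): payoffs 12, 4 → best response Rest.
Fleet A against (Light, Heavy): payoffs 0, 7 → best response Light.
Fleet A against (Moderate, Light): payoffs 3, 2 → best response Rest.
Fleet A against (Moderate, Moderate): payoffs 3, 12 → best response Light.
Fleet A against (Moderate, Heavy): payoffs 4, 6 → best response Light.
Fleet B against (Rest, Light): payoffs 4, 12 → best response Moderate.
Fleet B against (Rest, Moderate): payoffs 0, 11 → best response Moderate.
Fleet B against (Rest, Heavy): payoffs 2, 5 → best response Moderate.
Fleet B against (Light, Light): payoffs 11, 5 → best response Light.
Fleet B against (Light, Moderate): payoffs 7, 2 → best response Light.
Fleet B against (Light, Heavy): payoffs 8, 0 → best response Light.
Fleet C against (Rest, Light): payoffs 11, 3, 10 → best response Light.
Fleet C against (Rest, Moderate): payoffs 10, 5, 6 → best response Light.
Fleet C against (Light, Light): payoffs 10, 11, 5 → best response Moderate.
Fleet C against (Light, Moderate): payoffs 3, 4, 6 → best response Heavy.
Mutual best responses: (Rest, Moderate, Light).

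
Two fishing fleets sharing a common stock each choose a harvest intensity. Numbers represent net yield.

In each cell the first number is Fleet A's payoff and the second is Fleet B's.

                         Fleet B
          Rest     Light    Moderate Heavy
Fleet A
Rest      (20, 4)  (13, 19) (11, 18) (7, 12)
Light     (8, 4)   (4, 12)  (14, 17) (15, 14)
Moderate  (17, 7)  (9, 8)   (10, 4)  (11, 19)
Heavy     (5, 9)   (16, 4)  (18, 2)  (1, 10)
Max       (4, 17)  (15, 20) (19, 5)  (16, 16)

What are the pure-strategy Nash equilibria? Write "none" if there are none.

none

For each strategy profile, look for a profitable unilateral deviation.
(Rest, Rest): Fleet B can switch to Light (4 → 19). Not NE.
(Rest, Light): Fleet A can switch to Heavy (13 → 16). Not NE.
(Rest, Moderate): Fleet A can switch to Light (11 → 14). Not NE.
(Rest, Heavy): Fleet A can switch to Light (7 → 15). Not NE.
(Light, Rest): Fleet A can switch to Rest (8 → 20). Not NE.
(Light, Light): Fleet A can switch to Rest (4 → 13). Not NE.
(Light, Moderate): Fleet A can switch to Heavy (14 → 18). Not NE.
(Light, Heavy): Fleet A can switch to Max (15 → 16). Not NE.
(Moderate, Rest): Fleet A can switch to Rest (17 → 20). Not NE.
(Moderate, Light): Fleet A can switch to Rest (9 → 13). Not NE.
(Moderate, Moderate): Fleet A can switch to Rest (10 → 11). Not NE.
(Moderate, Heavy): Fleet A can switch to Light (11 → 15). Not NE.
(The remaining 8 profiles each have a profitable deviation by the same check.)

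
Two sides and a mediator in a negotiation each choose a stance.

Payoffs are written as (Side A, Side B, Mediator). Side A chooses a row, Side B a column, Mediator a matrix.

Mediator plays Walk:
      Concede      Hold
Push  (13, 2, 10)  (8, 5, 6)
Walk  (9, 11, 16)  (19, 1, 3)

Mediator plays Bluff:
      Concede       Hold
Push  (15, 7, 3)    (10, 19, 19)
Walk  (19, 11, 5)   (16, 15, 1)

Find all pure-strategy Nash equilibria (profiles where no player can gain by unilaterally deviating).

none

Side A against (Concede, Walk): payoffs 13, 9 → best response Push.
Side A against (Concede, Bluff): payoffs 15, 19 → best response Walk.
Side A against (Hold, Walk): payoffs 8, 19 → best response Walk.
Side A against (Hold, Bluff): payoffs 10, 16 → best response Walk.
Side B against (Push, Walk): payoffs 2, 5 → best response Hold.
Side B against (Push, Bluff): payoffs 7, 19 → best response Hold.
Side B against (Walk, Walk): payoffs 11, 1 → best response Concede.
Side B against (Walk, Bluff): payoffs 11, 15 → best response Hold.
Mediator against (Push, Concede): payoffs 10, 3 → best response Walk.
Mediator against (Push, Hold): payoffs 6, 19 → best response Bluff.
Mediator against (Walk, Concede): payoffs 16, 5 → best response Walk.
Mediator against (Walk, Hold): payoffs 3, 1 → best response Walk.
No profile is a mutual best response for all players.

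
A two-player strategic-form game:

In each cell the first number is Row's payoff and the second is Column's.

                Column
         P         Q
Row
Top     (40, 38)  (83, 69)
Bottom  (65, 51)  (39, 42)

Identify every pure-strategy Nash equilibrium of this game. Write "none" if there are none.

The pure Nash equilibria are (Top, Q), (Bottom, P).

Row against P: payoffs 40, 65 → best response Bottom.
Row against Q: payoffs 83, 39 → best response Top.
Column against Top: payoffs 38, 69 → best response Q.
Column against Bottom: payoffs 51, 42 → best response P.
Mutual best responses: (Top, Q); (Bottom, P).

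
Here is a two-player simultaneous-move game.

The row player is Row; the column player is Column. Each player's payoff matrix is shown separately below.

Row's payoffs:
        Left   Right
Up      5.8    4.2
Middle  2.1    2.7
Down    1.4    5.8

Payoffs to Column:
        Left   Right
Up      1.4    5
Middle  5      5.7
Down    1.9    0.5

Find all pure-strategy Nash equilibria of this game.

(Up, Left): Column can switch to Right (1.4 → 5). Not NE.
(Up, Right): Row can switch to Down (4.2 → 5.8). Not NE.
(Middle, Left): Row can switch to Up (2.1 → 5.8). Not NE.
(Middle, Right): Row can switch to Up (2.7 → 4.2). Not NE.
(Down, Left): Row can switch to Up (1.4 → 5.8). Not NE.
(Down, Right): Column can switch to Left (0.5 → 1.9). Not NE.

This game has no pure Nash equilibrium.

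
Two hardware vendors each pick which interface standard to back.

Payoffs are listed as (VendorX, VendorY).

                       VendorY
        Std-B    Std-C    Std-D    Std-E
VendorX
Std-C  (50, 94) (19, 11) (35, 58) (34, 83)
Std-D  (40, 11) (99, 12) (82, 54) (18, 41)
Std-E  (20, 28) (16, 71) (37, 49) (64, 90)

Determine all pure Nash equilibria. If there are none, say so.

The pure Nash equilibria are (Std-C, Std-B), (Std-D, Std-D), (Std-E, Std-E).

VendorX against Std-B: payoffs 50, 40, 20 → best response Std-C.
VendorX against Std-C: payoffs 19, 99, 16 → best response Std-D.
VendorX against Std-D: payoffs 35, 82, 37 → best response Std-D.
VendorX against Std-E: payoffs 34, 18, 64 → best response Std-E.
VendorY against Std-C: payoffs 94, 11, 58, 83 → best response Std-B.
VendorY against Std-D: payoffs 11, 12, 54, 41 → best response Std-D.
VendorY against Std-E: payoffs 28, 71, 49, 90 → best response Std-E.
Mutual best responses: (Std-C, Std-B); (Std-D, Std-D); (Std-E, Std-E).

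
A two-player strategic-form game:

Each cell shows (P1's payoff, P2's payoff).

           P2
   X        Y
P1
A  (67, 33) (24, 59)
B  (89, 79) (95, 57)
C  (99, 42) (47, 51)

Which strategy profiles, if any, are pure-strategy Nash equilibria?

No pure-strategy Nash equilibrium.

(A, X): P1 can switch to B (67 → 89). Not NE.
(A, Y): P1 can switch to B (24 → 95). Not NE.
(B, X): P1 can switch to C (89 → 99). Not NE.
(B, Y): P2 can switch to X (57 → 79). Not NE.
(C, X): P2 can switch to Y (42 → 51). Not NE.
(C, Y): P1 can switch to B (47 → 95). Not NE.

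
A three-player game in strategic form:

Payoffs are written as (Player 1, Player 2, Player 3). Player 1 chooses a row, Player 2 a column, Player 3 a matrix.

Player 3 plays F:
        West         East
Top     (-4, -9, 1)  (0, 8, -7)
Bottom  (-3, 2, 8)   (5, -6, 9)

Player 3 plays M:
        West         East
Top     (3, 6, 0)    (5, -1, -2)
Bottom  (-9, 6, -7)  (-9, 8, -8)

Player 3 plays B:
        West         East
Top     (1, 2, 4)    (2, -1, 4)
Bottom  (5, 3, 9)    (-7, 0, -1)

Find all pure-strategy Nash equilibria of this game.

Pure NE: (Bottom, West, B)

(Top, West, F): Player 1 can switch to Bottom (-4 → -3). Not NE.
(Top, West, M): Player 3 can switch to F (0 → 1). Not NE.
(Top, West, B): Player 1 can switch to Bottom (1 → 5). Not NE.
(Top, East, F): Player 1 can switch to Bottom (0 → 5). Not NE.
(Top, East, M): Player 2 can switch to West (-1 → 6). Not NE.
(Top, East, B): Player 2 can switch to West (-1 → 2). Not NE.
(Bottom, West, F): Player 3 can switch to B (8 → 9). Not NE.
(Bottom, West, M): Player 1 can switch to Top (-9 → 3). Not NE.
(Bottom, West, B): Player 1 gets 5, best alternative 1; Player 2 gets 3, best alternative 0; Player 3 gets 9, best alternative 8. No profitable deviation — NE.
(Bottom, East, F): Player 2 can switch to West (-6 → 2). Not NE.
(Bottom, East, M): Player 1 can switch to Top (-9 → 5). Not NE.
(Bottom, East, B): Player 1 can switch to Top (-7 → 2). Not NE.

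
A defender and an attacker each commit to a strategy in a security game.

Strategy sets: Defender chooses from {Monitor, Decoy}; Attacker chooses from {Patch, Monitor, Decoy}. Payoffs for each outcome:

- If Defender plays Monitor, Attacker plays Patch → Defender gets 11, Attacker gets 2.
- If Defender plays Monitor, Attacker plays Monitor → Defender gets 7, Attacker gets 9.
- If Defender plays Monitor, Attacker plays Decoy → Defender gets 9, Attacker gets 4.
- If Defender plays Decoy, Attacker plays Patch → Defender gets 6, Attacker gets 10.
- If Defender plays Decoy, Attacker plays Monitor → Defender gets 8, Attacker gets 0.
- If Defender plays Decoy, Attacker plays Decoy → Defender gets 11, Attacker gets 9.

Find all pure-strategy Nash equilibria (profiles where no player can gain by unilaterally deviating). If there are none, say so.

For each player, find the best response to each opponent profile; mutual best responses are the pure NE.
Defender against Patch: payoffs 11, 6 → best response Monitor.
Defender against Monitor: payoffs 7, 8 → best response Decoy.
Defender against Decoy: payoffs 9, 11 → best response Decoy.
Attacker against Monitor: payoffs 2, 9, 4 → best response Monitor.
Attacker against Decoy: payoffs 10, 0, 9 → best response Patch.
No profile is a mutual best response for all players.

There is no pure-strategy Nash equilibrium.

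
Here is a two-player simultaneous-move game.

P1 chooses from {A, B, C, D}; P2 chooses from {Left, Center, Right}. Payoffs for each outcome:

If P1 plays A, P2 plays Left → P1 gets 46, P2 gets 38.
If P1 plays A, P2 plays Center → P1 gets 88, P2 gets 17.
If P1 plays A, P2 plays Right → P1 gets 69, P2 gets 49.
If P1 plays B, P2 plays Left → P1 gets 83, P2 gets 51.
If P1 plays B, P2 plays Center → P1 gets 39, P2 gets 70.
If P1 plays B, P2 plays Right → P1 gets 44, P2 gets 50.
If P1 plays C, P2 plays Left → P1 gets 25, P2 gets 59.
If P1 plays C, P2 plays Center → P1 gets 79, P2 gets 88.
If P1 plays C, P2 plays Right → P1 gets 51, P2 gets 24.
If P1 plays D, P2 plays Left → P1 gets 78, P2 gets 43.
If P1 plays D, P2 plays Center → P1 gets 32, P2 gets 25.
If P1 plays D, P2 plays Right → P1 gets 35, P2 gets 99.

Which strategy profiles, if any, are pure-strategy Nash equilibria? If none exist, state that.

The unique pure-strategy Nash equilibrium is (A, Right).

(A, Left): P1 can switch to B (46 → 83). Not NE.
(A, Center): P2 can switch to Left (17 → 38). Not NE.
(A, Right): P1 gets 69, best alternative 51; P2 gets 49, best alternative 38. No profitable deviation — NE.
(B, Left): P2 can switch to Center (51 → 70). Not NE.
(B, Center): P1 can switch to A (39 → 88). Not NE.
(B, Right): P1 can switch to A (44 → 69). Not NE.
(C, Left): P1 can switch to A (25 → 46). Not NE.
(C, Center): P1 can switch to A (79 → 88). Not NE.
(C, Right): P1 can switch to A (51 → 69). Not NE.
(The remaining 3 profiles each have a profitable deviation by the same check.)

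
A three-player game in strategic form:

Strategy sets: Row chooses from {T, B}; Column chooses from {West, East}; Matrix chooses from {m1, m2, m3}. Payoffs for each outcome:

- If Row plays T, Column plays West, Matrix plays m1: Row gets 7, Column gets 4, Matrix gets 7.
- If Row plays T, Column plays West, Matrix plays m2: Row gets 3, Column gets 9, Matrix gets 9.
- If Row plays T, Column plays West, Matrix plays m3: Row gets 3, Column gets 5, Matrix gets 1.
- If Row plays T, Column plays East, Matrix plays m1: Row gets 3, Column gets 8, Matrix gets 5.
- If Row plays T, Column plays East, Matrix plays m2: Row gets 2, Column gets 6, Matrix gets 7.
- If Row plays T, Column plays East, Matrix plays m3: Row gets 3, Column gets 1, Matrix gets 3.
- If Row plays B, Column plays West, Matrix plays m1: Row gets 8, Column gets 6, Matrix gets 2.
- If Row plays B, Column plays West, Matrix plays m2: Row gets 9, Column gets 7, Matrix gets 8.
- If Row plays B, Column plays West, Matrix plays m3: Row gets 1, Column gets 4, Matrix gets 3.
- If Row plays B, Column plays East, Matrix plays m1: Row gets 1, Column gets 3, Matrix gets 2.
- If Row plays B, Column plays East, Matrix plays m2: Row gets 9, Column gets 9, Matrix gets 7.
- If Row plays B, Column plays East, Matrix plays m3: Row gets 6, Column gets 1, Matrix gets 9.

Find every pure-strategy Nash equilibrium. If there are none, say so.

(T, West, m1): Row can switch to B (7 → 8). Not NE.
(T, West, m2): Row can switch to B (3 → 9). Not NE.
(T, West, m3): Matrix can switch to m1 (1 → 7). Not NE.
(T, East, m1): Matrix can switch to m2 (5 → 7). Not NE.
(T, East, m2): Row can switch to B (2 → 9). Not NE.
(T, East, m3): Row can switch to B (3 → 6). Not NE.
(The remaining 6 profiles each have a profitable deviation by the same check.)

No pure-strategy Nash equilibrium.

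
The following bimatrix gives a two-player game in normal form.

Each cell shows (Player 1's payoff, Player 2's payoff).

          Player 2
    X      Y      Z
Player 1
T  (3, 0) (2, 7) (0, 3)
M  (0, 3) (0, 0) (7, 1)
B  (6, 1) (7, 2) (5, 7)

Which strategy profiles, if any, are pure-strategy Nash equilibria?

none

Player 1 against X: payoffs 3, 0, 6 → best response B.
Player 1 against Y: payoffs 2, 0, 7 → best response B.
Player 1 against Z: payoffs 0, 7, 5 → best response M.
Player 2 against T: payoffs 0, 7, 3 → best response Y.
Player 2 against M: payoffs 3, 0, 1 → best response X.
Player 2 against B: payoffs 1, 2, 7 → best response Z.
No profile is a mutual best response for all players.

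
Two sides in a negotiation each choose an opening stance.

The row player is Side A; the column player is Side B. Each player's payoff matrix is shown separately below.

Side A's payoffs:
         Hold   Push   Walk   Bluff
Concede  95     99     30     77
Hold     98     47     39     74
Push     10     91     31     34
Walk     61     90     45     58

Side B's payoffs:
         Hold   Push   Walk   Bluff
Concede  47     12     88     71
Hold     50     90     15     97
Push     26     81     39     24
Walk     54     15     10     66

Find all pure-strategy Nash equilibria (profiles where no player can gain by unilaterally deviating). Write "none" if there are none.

There is no pure-strategy Nash equilibrium.

Side A against Hold: payoffs 95, 98, 10, 61 → best response Hold.
Side A against Push: payoffs 99, 47, 91, 90 → best response Concede.
Side A against Walk: payoffs 30, 39, 31, 45 → best response Walk.
Side A against Bluff: payoffs 77, 74, 34, 58 → best response Concede.
Side B against Concede: payoffs 47, 12, 88, 71 → best response Walk.
Side B against Hold: payoffs 50, 90, 15, 97 → best response Bluff.
Side B against Push: payoffs 26, 81, 39, 24 → best response Push.
Side B against Walk: payoffs 54, 15, 10, 66 → best response Bluff.
No profile is a mutual best response for all players.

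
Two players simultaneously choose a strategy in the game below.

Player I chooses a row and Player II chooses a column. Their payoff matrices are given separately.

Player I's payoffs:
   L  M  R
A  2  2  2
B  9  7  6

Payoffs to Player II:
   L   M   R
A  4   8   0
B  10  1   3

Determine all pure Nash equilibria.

(A, L): Player I can switch to B (2 → 9). Not NE.
(A, M): Player I can switch to B (2 → 7). Not NE.
(A, R): Player I can switch to B (2 → 6). Not NE.
(B, L): Player I gets 9, best alternative 2; Player II gets 10, best alternative 3. No profitable deviation — NE.
(B, M): Player II can switch to L (1 → 10). Not NE.
(B, R): Player II can switch to L (3 → 10). Not NE.

Pure NE: (B, L)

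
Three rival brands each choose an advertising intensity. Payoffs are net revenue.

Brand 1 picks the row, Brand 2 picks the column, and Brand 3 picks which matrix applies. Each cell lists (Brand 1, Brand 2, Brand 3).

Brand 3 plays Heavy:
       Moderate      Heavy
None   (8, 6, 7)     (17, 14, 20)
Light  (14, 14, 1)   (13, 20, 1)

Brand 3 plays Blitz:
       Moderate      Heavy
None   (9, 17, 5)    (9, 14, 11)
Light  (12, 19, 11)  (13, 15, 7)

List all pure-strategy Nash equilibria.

Check each profile: it is a Nash equilibrium iff no player can strictly gain by switching unilaterally.
(None, Moderate, Heavy): Brand 1 can switch to Light (8 → 14). Not NE.
(None, Moderate, Blitz): Brand 1 can switch to Light (9 → 12). Not NE.
(None, Heavy, Heavy): Brand 1 gets 17, best alternative 13; Brand 2 gets 14, best alternative 6; Brand 3 gets 20, best alternative 11. No profitable deviation — NE.
(None, Heavy, Blitz): Brand 1 can switch to Light (9 → 13). Not NE.
(Light, Moderate, Heavy): Brand 2 can switch to Heavy (14 → 20). Not NE.
(Light, Moderate, Blitz): Brand 1 gets 12, best alternative 9; Brand 2 gets 19, best alternative 15; Brand 3 gets 11, best alternative 1. No profitable deviation — NE.
(Light, Heavy, Heavy): Brand 1 can switch to None (13 → 17). Not NE.
(Light, Heavy, Blitz): Brand 2 can switch to Moderate (15 → 19). Not NE.

The pure Nash equilibria are (None, Heavy, Heavy), (Light, Moderate, Blitz).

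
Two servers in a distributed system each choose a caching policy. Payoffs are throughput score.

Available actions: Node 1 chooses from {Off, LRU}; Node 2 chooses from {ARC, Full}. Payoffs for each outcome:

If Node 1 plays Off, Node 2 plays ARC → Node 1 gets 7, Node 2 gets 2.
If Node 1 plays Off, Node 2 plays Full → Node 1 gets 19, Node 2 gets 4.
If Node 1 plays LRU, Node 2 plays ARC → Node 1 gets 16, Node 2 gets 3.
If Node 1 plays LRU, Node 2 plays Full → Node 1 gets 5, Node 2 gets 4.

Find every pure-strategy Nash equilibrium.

For each player, find the best response to each opponent profile; mutual best responses are the pure NE.
Node 1 against ARC: payoffs 7, 16 → best response LRU.
Node 1 against Full: payoffs 19, 5 → best response Off.
Node 2 against Off: payoffs 2, 4 → best response Full.
Node 2 against LRU: payoffs 3, 4 → best response Full.
Mutual best responses: (Off, Full).

The unique pure-strategy Nash equilibrium is (Off, Full).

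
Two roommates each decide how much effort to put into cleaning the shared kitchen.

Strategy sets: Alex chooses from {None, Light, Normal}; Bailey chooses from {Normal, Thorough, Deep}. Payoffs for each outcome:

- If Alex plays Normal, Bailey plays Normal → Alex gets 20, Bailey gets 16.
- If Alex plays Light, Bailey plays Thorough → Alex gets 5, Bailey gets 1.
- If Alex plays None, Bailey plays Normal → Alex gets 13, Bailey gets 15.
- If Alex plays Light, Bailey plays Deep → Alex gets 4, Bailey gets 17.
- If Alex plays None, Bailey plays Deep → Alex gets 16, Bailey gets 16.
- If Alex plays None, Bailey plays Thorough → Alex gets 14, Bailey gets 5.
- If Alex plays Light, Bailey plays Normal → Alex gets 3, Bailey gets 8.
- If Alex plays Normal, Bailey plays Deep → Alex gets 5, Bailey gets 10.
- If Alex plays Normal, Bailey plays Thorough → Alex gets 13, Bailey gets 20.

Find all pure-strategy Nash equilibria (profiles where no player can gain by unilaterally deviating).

For each strategy profile, look for a profitable unilateral deviation.
(None, Normal): Alex can switch to Normal (13 → 20). Not NE.
(None, Thorough): Bailey can switch to Normal (5 → 15). Not NE.
(None, Deep): Alex gets 16, best alternative 5; Bailey gets 16, best alternative 15. No profitable deviation — NE.
(Light, Normal): Alex can switch to None (3 → 13). Not NE.
(Light, Thorough): Alex can switch to None (5 → 14). Not NE.
(Light, Deep): Alex can switch to None (4 → 16). Not NE.
(Normal, Normal): Bailey can switch to Thorough (16 → 20). Not NE.
(The remaining 2 profiles each have a profitable deviation by the same check.)

The unique pure-strategy Nash equilibrium is (None, Deep).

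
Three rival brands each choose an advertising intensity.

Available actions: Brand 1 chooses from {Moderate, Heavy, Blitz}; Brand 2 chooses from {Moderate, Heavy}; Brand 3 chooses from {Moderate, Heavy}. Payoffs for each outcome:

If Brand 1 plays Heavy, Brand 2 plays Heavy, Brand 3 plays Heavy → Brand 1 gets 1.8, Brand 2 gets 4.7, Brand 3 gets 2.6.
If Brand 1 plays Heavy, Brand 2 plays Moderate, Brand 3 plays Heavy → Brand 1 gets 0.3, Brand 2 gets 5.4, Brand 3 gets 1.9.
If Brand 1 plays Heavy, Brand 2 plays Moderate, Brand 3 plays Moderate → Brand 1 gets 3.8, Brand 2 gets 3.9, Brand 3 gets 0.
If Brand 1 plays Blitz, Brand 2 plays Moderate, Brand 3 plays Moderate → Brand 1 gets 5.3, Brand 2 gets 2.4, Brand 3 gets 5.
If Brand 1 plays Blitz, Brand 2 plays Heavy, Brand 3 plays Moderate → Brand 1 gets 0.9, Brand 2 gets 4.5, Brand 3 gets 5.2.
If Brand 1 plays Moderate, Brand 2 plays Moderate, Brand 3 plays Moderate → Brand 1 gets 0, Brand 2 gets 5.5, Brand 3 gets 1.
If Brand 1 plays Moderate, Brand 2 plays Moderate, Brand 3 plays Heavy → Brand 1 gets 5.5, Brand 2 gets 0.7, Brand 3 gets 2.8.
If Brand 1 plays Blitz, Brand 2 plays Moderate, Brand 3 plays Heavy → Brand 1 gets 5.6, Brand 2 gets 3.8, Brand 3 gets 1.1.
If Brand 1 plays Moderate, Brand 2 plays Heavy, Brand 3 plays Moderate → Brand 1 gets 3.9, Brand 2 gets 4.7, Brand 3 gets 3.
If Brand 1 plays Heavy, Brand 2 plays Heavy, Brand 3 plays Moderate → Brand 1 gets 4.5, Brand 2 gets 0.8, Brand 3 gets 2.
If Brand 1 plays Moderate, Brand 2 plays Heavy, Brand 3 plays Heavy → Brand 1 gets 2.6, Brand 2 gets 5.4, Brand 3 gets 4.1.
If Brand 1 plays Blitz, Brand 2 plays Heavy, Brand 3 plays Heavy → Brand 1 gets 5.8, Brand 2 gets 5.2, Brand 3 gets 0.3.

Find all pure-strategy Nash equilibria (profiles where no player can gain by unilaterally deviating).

This game has no pure Nash equilibrium.

Mark each player's best response to every combination of opponents' strategies; a profile where every player is best-responding is a pure Nash equilibrium.
Brand 1 against (Moderate, Moderate): payoffs 0, 3.8, 5.3 → best response Blitz.
Brand 1 against (Moderate, Heavy): payoffs 5.5, 0.3, 5.6 → best response Blitz.
Brand 1 against (Heavy, Moderate): payoffs 3.9, 4.5, 0.9 → best response Heavy.
Brand 1 against (Heavy, Heavy): payoffs 2.6, 1.8, 5.8 → best response Blitz.
Brand 2 against (Moderate, Moderate): payoffs 5.5, 4.7 → best response Moderate.
Brand 2 against (Moderate, Heavy): payoffs 0.7, 5.4 → best response Heavy.
Brand 2 against (Heavy, Moderate): payoffs 3.9, 0.8 → best response Moderate.
Brand 2 against (Heavy, Heavy): payoffs 5.4, 4.7 → best response Moderate.
Brand 2 against (Blitz, Moderate): payoffs 2.4, 4.5 → best response Heavy.
Brand 2 against (Blitz, Heavy): payoffs 3.8, 5.2 → best response Heavy.
Brand 3 against (Moderate, Moderate): payoffs 1, 2.8 → best response Heavy.
Brand 3 against (Moderate, Heavy): payoffs 3, 4.1 → best response Heavy.
Brand 3 against (Heavy, Moderate): payoffs 0, 1.9 → best response Heavy.
Brand 3 against (Heavy, Heavy): payoffs 2, 2.6 → best response Heavy.
Brand 3 against (Blitz, Moderate): payoffs 5, 1.1 → best response Moderate.
Brand 3 against (Blitz, Heavy): payoffs 5.2, 0.3 → best response Moderate.
No profile is a mutual best response for all players.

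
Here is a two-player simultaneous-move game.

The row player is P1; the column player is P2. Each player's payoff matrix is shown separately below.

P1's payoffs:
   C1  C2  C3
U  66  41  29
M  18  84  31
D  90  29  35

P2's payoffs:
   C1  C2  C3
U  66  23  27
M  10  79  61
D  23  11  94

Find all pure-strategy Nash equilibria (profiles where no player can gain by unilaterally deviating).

P1 against C1: payoffs 66, 18, 90 → best response D.
P1 against C2: payoffs 41, 84, 29 → best response M.
P1 against C3: payoffs 29, 31, 35 → best response D.
P2 against U: payoffs 66, 23, 27 → best response C1.
P2 against M: payoffs 10, 79, 61 → best response C2.
P2 against D: payoffs 23, 11, 94 → best response C3.
Mutual best responses: (M, C2); (D, C3).

The pure Nash equilibria are (M, C2) and (D, C3).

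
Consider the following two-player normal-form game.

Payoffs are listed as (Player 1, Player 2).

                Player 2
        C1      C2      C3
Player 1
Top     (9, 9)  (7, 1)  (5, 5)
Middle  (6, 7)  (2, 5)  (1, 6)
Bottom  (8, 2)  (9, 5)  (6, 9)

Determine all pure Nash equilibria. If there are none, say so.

Pure-strategy Nash equilibria: (Top, C1) and (Bottom, C3)

(Top, C1): Player 1 gets 9, best alternative 8; Player 2 gets 9, best alternative 5. No profitable deviation — NE.
(Top, C2): Player 1 can switch to Bottom (7 → 9). Not NE.
(Top, C3): Player 1 can switch to Bottom (5 → 6). Not NE.
(Middle, C1): Player 1 can switch to Top (6 → 9). Not NE.
(Middle, C2): Player 1 can switch to Top (2 → 7). Not NE.
(Middle, C3): Player 1 can switch to Top (1 → 5). Not NE.
(Bottom, C1): Player 1 can switch to Top (8 → 9). Not NE.
(Bottom, C2): Player 2 can switch to C3 (5 → 9). Not NE.
(Bottom, C3): Player 1 gets 6, best alternative 5; Player 2 gets 9, best alternative 5. No profitable deviation — NE.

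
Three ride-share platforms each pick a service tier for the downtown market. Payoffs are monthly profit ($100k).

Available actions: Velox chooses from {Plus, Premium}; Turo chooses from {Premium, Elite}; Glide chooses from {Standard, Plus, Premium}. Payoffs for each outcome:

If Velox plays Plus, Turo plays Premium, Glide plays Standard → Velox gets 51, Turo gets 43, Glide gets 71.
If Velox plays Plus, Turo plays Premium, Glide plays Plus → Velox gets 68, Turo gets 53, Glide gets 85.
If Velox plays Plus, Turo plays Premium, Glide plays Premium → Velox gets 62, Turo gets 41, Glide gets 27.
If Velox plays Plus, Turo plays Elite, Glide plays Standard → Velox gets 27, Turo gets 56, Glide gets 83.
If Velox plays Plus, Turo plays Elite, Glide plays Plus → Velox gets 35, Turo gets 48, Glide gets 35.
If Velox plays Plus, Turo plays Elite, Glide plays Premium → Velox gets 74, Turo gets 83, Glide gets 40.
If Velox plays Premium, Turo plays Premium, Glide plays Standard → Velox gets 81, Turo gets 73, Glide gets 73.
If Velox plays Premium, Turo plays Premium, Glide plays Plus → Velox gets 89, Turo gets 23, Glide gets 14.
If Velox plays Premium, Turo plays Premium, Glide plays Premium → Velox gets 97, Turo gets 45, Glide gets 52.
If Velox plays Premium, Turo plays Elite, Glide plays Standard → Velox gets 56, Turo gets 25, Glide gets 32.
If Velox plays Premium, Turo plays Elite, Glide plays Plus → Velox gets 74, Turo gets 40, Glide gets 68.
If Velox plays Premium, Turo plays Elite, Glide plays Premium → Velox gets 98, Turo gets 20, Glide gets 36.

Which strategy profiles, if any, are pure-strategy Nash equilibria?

(Premium, Premium, Standard) and (Premium, Elite, Plus)

(Plus, Premium, Standard): Velox can switch to Premium (51 → 81). Not NE.
(Plus, Premium, Plus): Velox can switch to Premium (68 → 89). Not NE.
(Plus, Premium, Premium): Velox can switch to Premium (62 → 97). Not NE.
(Plus, Elite, Standard): Velox can switch to Premium (27 → 56). Not NE.
(Plus, Elite, Plus): Velox can switch to Premium (35 → 74). Not NE.
(Plus, Elite, Premium): Velox can switch to Premium (74 → 98). Not NE.
(Premium, Premium, Standard): Velox gets 81, best alternative 51; Turo gets 73, best alternative 25; Glide gets 73, best alternative 52. No profitable deviation — NE.
(Premium, Premium, Plus): Turo can switch to Elite (23 → 40). Not NE.
(Premium, Premium, Premium): Glide can switch to Standard (52 → 73). Not NE.
(Premium, Elite, Standard): Turo can switch to Premium (25 → 73). Not NE.
(Premium, Elite, Plus): Velox gets 74, best alternative 35; Turo gets 40, best alternative 23; Glide gets 68, best alternative 36. No profitable deviation — NE.
(Premium, Elite, Premium): Turo can switch to Premium (20 → 45). Not NE.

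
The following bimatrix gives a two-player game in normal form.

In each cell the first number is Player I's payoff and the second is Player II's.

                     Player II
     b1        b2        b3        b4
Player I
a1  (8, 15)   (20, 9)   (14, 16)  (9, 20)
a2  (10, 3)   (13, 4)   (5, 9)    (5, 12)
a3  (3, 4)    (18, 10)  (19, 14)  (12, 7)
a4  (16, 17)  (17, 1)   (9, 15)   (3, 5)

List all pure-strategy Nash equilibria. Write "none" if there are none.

Pure-strategy Nash equilibria: (a3, b3) and (a4, b1)

Player I against b1: payoffs 8, 10, 3, 16 → best response a4.
Player I against b2: payoffs 20, 13, 18, 17 → best response a1.
Player I against b3: payoffs 14, 5, 19, 9 → best response a3.
Player I against b4: payoffs 9, 5, 12, 3 → best response a3.
Player II against a1: payoffs 15, 9, 16, 20 → best response b4.
Player II against a2: payoffs 3, 4, 9, 12 → best response b4.
Player II against a3: payoffs 4, 10, 14, 7 → best response b3.
Player II against a4: payoffs 17, 1, 15, 5 → best response b1.
Mutual best responses: (a3, b3); (a4, b1).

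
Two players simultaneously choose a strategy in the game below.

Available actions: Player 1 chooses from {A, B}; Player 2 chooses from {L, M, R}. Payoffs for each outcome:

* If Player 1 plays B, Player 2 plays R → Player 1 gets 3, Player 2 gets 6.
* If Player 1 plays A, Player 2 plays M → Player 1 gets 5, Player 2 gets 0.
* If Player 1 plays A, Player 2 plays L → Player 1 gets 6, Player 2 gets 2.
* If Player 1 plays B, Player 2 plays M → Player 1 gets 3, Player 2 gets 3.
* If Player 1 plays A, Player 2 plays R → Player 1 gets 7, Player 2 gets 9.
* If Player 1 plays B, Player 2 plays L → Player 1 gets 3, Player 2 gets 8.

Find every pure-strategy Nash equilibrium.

Player 1 against L: payoffs 6, 3 → best response A.
Player 1 against M: payoffs 5, 3 → best response A.
Player 1 against R: payoffs 7, 3 → best response A.
Player 2 against A: payoffs 2, 0, 9 → best response R.
Player 2 against B: payoffs 8, 3, 6 → best response L.
Mutual best responses: (A, R).

(A, R)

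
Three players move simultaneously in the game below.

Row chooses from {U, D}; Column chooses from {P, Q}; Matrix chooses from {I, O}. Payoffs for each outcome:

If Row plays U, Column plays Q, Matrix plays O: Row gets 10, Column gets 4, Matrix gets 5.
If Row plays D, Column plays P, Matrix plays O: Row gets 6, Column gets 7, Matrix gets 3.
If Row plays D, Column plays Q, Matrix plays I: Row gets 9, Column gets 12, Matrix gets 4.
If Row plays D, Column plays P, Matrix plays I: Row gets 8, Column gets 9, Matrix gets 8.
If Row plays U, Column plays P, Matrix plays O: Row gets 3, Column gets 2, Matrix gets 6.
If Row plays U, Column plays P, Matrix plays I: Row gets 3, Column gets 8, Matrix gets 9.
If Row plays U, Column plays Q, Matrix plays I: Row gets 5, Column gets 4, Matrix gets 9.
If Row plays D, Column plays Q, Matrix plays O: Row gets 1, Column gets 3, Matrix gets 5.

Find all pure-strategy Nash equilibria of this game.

There is no pure-strategy Nash equilibrium.

Row against (P, I): payoffs 3, 8 → best response D.
Row against (P, O): payoffs 3, 6 → best response D.
Row against (Q, I): payoffs 5, 9 → best response D.
Row against (Q, O): payoffs 10, 1 → best response U.
Column against (U, I): payoffs 8, 4 → best response P.
Column against (U, O): payoffs 2, 4 → best response Q.
Column against (D, I): payoffs 9, 12 → best response Q.
Column against (D, O): payoffs 7, 3 → best response P.
Matrix against (U, P): payoffs 9, 6 → best response I.
Matrix against (U, Q): payoffs 9, 5 → best response I.
Matrix against (D, P): payoffs 8, 3 → best response I.
Matrix against (D, Q): payoffs 4, 5 → best response O.
No profile is a mutual best response for all players.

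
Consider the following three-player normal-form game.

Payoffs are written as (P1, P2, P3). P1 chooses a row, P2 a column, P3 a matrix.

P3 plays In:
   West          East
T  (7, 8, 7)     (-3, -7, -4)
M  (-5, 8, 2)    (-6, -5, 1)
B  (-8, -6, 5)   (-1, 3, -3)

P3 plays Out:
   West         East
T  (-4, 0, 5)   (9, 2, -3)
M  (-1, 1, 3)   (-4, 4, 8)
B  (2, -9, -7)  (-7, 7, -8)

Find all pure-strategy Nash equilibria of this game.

(T, West, In); (T, East, Out); (B, East, In)

Mark each player's best response to every combination of opponents' strategies; a profile where every player is best-responding is a pure Nash equilibrium.
P1 against (West, In): payoffs 7, -5, -8 → best response T.
P1 against (West, Out): payoffs -4, -1, 2 → best response B.
P1 against (East, In): payoffs -3, -6, -1 → best response B.
P1 against (East, Out): payoffs 9, -4, -7 → best response T.
P2 against (T, In): payoffs 8, -7 → best response West.
P2 against (T, Out): payoffs 0, 2 → best response East.
P2 against (M, In): payoffs 8, -5 → best response West.
P2 against (M, Out): payoffs 1, 4 → best response East.
P2 against (B, In): payoffs -6, 3 → best response East.
P2 against (B, Out): payoffs -9, 7 → best response East.
P3 against (T, West): payoffs 7, 5 → best response In.
P3 against (T, East): payoffs -4, -3 → best response Out.
P3 against (M, West): payoffs 2, 3 → best response Out.
P3 against (M, East): payoffs 1, 8 → best response Out.
P3 against (B, West): payoffs 5, -7 → best response In.
P3 against (B, East): payoffs -3, -8 → best response In.
Mutual best responses: (T, West, In); (T, East, Out); (B, East, In).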